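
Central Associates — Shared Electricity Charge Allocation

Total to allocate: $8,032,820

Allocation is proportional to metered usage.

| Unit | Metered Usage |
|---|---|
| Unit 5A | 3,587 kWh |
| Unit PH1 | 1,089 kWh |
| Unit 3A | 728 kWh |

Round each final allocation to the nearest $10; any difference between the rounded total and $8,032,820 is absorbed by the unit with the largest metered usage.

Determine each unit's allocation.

Unit 5A: $5,331,930; Unit PH1: $1,618,750; Unit 3A: $1,082,140

Sum of metered usage: 3,587 + 1,089 + 728 = 5,404.
Proportional shares: Unit 5A 5,331,925.49; Unit PH1 1,618,752.96; Unit 3A 1,082,141.55.
Rounded to nearest $10: Unit 5A $5,331,930; Unit PH1 $1,618,750; Unit 3A $1,082,140. Sum = $8,032,820.
No rounding difference to absorb.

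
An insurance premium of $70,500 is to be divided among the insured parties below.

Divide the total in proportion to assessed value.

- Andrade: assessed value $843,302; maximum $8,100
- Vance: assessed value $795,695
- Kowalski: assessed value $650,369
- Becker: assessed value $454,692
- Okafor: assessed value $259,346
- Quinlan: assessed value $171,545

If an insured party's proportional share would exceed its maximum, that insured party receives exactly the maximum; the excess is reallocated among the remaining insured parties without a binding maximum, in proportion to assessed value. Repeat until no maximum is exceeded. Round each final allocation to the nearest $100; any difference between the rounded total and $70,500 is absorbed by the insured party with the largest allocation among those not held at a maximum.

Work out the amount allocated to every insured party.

Assessed value total: 3,174,949.
Unconstrained shares: Andrade 18,725.59; Vance 17,668.47; Kowalski 14,441.50; Becker 10,096.47; Okafor 5,758.80; Quinlan 3,809.17.
Cap binds for Andrade ($8,100); residual $62,400 reallocated over remaining assessed value 2,331,647.
Redistributed shares: Vance 21,294.55 → $21,300; Kowalski 17,405.30 → $17,400; Becker 12,168.56 → $12,200; Okafor 6,940.67 → $6,900; Quinlan 4,590.92 → $4,600.

Andrade: $8,100 | Vance: $21,300 | Kowalski: $17,400 | Becker: $12,200 | Okafor: $6,900 | Quinlan: $4,600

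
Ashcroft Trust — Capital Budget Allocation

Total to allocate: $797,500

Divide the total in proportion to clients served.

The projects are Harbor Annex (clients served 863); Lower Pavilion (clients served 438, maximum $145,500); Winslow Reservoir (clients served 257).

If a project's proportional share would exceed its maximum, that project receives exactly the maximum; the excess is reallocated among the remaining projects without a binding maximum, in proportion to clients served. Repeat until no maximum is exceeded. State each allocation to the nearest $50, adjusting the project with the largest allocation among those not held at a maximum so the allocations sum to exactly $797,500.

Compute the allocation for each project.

Combined clients served = 1,558.
Proportional shares (ignoring caps): Harbor Annex 441,747.43; Lower Pavilion 224,200.90; Winslow Reservoir 131,551.67.
Held at cap: Lower Pavilion ($145,500); residual $652,000 reallocated over remaining clients served 1,120.
Shares after redistribution: Harbor Annex 502,389.29 → $502,400; Winslow Reservoir 149,610.71 → $149,600.

Harbor Annex: $502,400 · Lower Pavilion: $145,500 · Winslow Reservoir: $149,600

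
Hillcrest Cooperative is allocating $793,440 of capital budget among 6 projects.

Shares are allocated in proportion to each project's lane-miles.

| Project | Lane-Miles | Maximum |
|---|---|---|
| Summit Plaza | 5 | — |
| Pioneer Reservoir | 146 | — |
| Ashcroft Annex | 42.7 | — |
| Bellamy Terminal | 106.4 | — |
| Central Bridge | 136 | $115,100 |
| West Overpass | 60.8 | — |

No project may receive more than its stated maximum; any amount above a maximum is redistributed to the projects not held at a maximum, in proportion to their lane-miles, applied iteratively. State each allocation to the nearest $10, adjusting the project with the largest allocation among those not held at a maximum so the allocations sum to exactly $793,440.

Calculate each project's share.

Combined lane-miles = 496.9.
Pro-rata shares before constraints: Summit Plaza 7,983.90; Pioneer Reservoir 233,129.89; Ashcroft Annex 68,182.51; Bellamy Terminal 169,897.40; Central Bridge 217,162.08; West Overpass 97,084.23.
Cap binds for Central Bridge ($115,100); residual $678,340 reallocated over remaining lane-miles 360.9.
Shares after redistribution: Summit Plaza 9,397.89 → $9,400; Pioneer Reservoir 274,418.51 → $274,420; Ashcroft Annex 80,258.02 → $80,260; Bellamy Terminal 199,987.19 → $199,990; West Overpass 114,278.39 → $114,280.
Rounding difference −$10 applied to Pioneer Reservoir → $274,410.

Summit Plaza: $9,400 · Pioneer Reservoir: $274,410 · Ashcroft Annex: $80,260 · Bellamy Terminal: $199,990 · Central Bridge: $115,100 · West Overpass: $114,280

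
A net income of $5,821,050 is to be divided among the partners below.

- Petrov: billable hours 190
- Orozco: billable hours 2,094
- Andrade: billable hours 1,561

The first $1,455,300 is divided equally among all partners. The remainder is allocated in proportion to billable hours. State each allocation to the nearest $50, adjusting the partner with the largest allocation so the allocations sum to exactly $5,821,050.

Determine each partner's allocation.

Petrov: $700,850 · Orozco: $2,862,700 · Andrade: $2,257,500

Equal tier: $1,455,300 ÷ 3 = $485,100 apiece.
Remainder $4,365,750 by billable hours (total 3,845): Petrov 215,732.77 → $215,750; Orozco 2,377,602.21 → $2,377,600; Andrade 1,772,415.02 → $1,772,400.
Totals: Petrov $485,100 + $215,750 = $700,850; Orozco $485,100 + $2,377,600 = $2,862,700; Andrade $485,100 + $1,772,400 = $2,257,500.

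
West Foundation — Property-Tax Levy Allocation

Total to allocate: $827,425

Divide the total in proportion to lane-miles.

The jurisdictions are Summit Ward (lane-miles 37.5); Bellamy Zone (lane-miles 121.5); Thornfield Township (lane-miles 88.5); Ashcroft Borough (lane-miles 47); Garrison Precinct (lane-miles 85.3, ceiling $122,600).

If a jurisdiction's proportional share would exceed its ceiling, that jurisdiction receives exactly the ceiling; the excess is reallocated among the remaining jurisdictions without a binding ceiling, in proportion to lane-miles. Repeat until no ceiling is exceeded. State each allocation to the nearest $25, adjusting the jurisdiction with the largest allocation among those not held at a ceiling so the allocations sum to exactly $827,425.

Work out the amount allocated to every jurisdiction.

Total lane-miles = 379.8.
Unconstrained shares: Summit Ward 81,696.78; Bellamy Zone 264,697.57; Thornfield Township 192,804.40; Ashcroft Borough 102,393.30; Garrison Precinct 185,832.94.
Cap binds for Garrison Precinct ($122,600); remaining pool $704,825 reallocated over remaining lane-miles 294.5.
Redistributed shares: Summit Ward 89,748.51 → $89,750; Bellamy Zone 290,785.19 → $290,775; Thornfield Township 211,806.49 → $211,800; Ashcroft Borough 112,484.80 → $112,475.
Rounding difference +$25 applied to Bellamy Zone → $290,800.

Summit Ward: $89,750 · Bellamy Zone: $290,800 · Thornfield Township: $211,800 · Ashcroft Borough: $112,475 · Garrison Precinct: $122,600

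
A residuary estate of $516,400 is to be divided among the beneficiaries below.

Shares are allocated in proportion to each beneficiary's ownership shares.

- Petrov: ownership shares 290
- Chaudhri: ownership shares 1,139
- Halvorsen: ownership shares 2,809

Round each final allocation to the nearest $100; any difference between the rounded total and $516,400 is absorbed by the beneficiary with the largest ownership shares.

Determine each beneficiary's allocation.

Petrov: $35,300 | Chaudhri: $138,800 | Halvorsen: $342,300

Total ownership shares = 290 + 1,139 + 2,809 = 4,238.
Unrounded shares: Petrov 35,336.48; Chaudhri 138,787.07; Halvorsen 342,276.45.
Rounded to nearest $100: Petrov $35,300; Chaudhri $138,800; Halvorsen $342,300. Sum = $516,400.
No rounding difference to absorb.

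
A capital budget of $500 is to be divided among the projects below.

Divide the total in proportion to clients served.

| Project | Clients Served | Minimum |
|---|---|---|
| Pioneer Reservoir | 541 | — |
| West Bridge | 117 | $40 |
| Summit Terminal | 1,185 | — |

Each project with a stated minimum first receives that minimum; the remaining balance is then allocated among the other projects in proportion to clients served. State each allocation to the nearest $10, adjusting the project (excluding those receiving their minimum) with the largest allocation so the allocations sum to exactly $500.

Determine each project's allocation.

Pioneer Reservoir: $140 | West Bridge: $40 | Summit Terminal: $320

Fund the minimums — West Bridge $40. Remaining pool $460.
Remaining pool split over remaining clients served 1,726: Pioneer Reservoir 144.18 → $140; Summit Terminal 315.82 → $320.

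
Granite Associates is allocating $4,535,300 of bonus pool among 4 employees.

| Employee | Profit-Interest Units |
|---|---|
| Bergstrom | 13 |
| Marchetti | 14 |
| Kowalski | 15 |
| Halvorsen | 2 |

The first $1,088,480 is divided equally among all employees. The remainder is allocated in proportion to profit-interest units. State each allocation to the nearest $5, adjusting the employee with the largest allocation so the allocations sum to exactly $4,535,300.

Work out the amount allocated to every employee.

Bergstrom: $1,290,500 · Marchetti: $1,368,835 · Kowalski: $1,447,170 · Halvorsen: $428,795

First tranche $1,088,480 split equally: $272,120 each.
Remainder $3,446,820 by profit-interest units (total 44): Bergstrom 1,018,378.64 → $1,018,380; Marchetti 1,096,715.45 → $1,096,715; Kowalski 1,175,052.27 → $1,175,050; Halvorsen 156,673.64 → $156,675.
Totals: Bergstrom $272,120 + $1,018,380 = $1,290,500; Marchetti $272,120 + $1,096,715 = $1,368,835; Kowalski $272,120 + $1,175,050 = $1,447,170; Halvorsen $272,120 + $156,675 = $428,795.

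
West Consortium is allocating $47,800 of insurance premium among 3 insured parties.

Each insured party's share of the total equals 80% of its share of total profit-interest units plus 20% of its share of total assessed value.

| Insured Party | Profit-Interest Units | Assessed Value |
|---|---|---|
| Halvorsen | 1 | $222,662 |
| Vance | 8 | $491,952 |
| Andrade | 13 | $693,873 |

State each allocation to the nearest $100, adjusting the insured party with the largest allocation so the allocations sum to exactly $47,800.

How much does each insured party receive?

Halvorsen: $3,200 | Vance: $17,200 | Andrade: $27,400

Profit-interest units total 22; assessed value total 1,408,487.
Combined weights (80% profit-interest units + 20% assessed value): Halvorsen 0.0680; Vance 0.3608; Andrade 0.5713.
Raw shares: Halvorsen 3,249.48; Vance 17,244.54; Andrade 27,305.97.
At nearest $100: Halvorsen $3,200; Vance $17,200; Andrade $27,300. Sum = $47,700.
Difference $47,800 − $47,700 = +$100 applied to largest allocation (Andrade): Andrade becomes $27,400.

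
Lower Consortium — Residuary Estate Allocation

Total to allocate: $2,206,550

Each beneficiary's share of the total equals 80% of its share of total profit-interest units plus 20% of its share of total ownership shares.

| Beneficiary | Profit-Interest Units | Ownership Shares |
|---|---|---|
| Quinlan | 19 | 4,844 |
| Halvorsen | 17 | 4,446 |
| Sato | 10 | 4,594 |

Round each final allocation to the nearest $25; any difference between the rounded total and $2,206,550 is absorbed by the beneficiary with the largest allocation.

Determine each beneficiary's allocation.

Quinlan: $883,075 | Halvorsen: $793,700 | Sato: $529,775

Totals — profit-interest units 46, ownership shares 13,884.
Blended shares (80% profit-interest units + 20% ownership shares): Quinlan 0.4002; Halvorsen 0.3597; Sato 0.2401.
Raw shares: Quinlan 883,089.87; Halvorsen 793,689.68; Sato 529,770.45.
After rounding ($25): Quinlan $883,100; Halvorsen $793,700; Sato $529,775. Sum = $2,206,575.
Difference $2,206,550 − $2,206,575 = −$25 applied to largest allocation (Quinlan): Quinlan becomes $883,075.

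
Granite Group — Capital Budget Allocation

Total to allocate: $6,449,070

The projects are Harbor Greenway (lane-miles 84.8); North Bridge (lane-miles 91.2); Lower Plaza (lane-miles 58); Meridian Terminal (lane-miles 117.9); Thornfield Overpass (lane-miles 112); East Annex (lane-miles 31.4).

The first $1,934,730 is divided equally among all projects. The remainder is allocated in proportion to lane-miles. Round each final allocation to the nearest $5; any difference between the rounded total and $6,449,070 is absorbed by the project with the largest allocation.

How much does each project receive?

$1,934,730 shared equally gives $322,455 per project.
Remainder $4,514,340 by lane-miles (total 495.3): Harbor Greenway 772,897.30 → $772,895; North Bridge 831,229.17 → $831,230; Lower Plaza 528,632.59 → $528,635; Meridian Terminal 1,074,582.45 → $1,074,580; Thornfield Overpass 1,020,807.75 → $1,020,810; East Annex 286,190.75 → $286,190.
Totals: Harbor Greenway $322,455 + $772,895 = $1,095,350; North Bridge $322,455 + $831,230 = $1,153,685; Lower Plaza $322,455 + $528,635 = $851,090; Meridian Terminal $322,455 + $1,074,580 = $1,397,035; Thornfield Overpass $322,455 + $1,020,810 = $1,343,265; East Annex $322,455 + $286,190 = $608,645.

Harbor Greenway: $1,095,350 · North Bridge: $1,153,685 · Lower Plaza: $851,090 · Meridian Terminal: $1,397,035 · Thornfield Overpass: $1,343,265 · East Annex: $608,645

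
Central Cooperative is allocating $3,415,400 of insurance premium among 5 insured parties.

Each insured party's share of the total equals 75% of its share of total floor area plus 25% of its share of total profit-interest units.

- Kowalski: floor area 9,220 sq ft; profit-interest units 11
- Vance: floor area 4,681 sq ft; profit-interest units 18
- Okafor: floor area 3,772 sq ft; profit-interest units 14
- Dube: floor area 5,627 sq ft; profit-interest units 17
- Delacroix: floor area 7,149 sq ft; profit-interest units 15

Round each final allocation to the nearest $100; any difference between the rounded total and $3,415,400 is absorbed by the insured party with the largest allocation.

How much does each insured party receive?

Kowalski: $900,900 | Vance: $598,700 | Okafor: $476,700 | Dube: $666,900 | Delacroix: $772,200

Totals — floor area 30,449, profit-interest units 75.
Composite weights (75% floor area + 25% profit-interest units): Kowalski 0.2638; Vance 0.1753; Okafor 0.1396; Dube 0.1953; Delacroix 0.2261.
Raw shares: Kowalski 900,872.27; Vance 598,717.41; Okafor 476,708.29; Dube 666,915.86; Delacroix 772,186.17.
Rounded to nearest $100: Kowalski $900,900; Vance $598,700; Okafor $476,700; Dube $666,900; Delacroix $772,200. Sum = $3,415,400.
No rounding difference to absorb.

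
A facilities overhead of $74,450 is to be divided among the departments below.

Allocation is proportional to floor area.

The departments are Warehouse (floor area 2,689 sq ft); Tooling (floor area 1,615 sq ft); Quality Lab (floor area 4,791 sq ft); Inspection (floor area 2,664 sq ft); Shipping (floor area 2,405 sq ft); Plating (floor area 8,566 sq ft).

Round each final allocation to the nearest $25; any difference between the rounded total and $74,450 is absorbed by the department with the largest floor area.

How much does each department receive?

Warehouse: $8,800; Tooling: $5,300; Quality Lab: $15,700; Inspection: $8,725; Shipping: $7,875; Plating: $28,050

Floor area total: 2,689 + 1,615 + 4,791 + 2,664 + 2,405 + 8,566 = 22,730.
Raw shares: Warehouse 8,807.57; Tooling 5,289.78; Quality Lab 15,692.47; Inspection 8,725.68; Shipping 7,877.35; Plating 28,057.14.
Rounded to nearest $25: Warehouse $8,800; Tooling $5,300; Quality Lab $15,700; Inspection $8,725; Shipping $7,875; Plating $28,050. Sum = $74,450.
Sum already equals the total — no adjustment.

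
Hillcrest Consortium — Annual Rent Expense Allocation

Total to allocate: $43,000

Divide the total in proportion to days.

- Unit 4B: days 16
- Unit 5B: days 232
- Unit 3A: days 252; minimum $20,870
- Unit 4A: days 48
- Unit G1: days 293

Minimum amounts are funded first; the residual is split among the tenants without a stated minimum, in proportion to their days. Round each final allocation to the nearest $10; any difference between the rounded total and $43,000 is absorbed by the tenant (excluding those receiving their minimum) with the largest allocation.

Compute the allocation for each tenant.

Unit 4B: $600 · Unit 5B: $8,720 · Unit 3A: $20,870 · Unit 4A: $1,800 · Unit G1: $11,010

Guaranteed amounts: Unit 3A $20,870. Balance $22,130.
Balance split over remaining days 589: Unit 4B 601.15 → $600; Unit 5B 8,716.74 → $8,720; Unit 4A 1,803.46 → $1,800; Unit G1 11,008.64 → $11,010.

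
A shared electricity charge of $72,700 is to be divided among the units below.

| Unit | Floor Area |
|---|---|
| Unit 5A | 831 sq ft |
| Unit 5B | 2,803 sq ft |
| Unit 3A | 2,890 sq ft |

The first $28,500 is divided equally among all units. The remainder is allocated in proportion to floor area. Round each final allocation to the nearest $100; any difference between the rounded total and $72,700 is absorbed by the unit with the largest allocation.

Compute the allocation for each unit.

Unit 5A: $15,100; Unit 5B: $28,500; Unit 3A: $29,100

Equal tier: $28,500 ÷ 3 = $9,500 apiece.
Remainder $44,200 by floor area (total 6,524): Unit 5A 5,630.01 → $5,600; Unit 5B 18,990.28 → $19,000; Unit 3A 19,579.71 → $19,600.
Totals: Unit 5A $9,500 + $5,600 = $15,100; Unit 5B $9,500 + $19,000 = $28,500; Unit 3A $9,500 + $19,600 = $29,100.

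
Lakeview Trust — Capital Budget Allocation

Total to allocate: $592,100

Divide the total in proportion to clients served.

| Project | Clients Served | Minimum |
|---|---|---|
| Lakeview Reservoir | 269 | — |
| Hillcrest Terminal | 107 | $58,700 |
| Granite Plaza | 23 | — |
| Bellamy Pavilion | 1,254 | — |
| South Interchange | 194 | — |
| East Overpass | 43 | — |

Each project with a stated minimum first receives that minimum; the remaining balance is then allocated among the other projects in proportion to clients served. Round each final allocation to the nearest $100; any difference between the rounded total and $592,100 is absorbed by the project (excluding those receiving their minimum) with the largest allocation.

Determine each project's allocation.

Fund the minimums — Hillcrest Terminal $58,700. Balance $533,400.
Balance split over remaining clients served 1,783: Lakeview Reservoir 80,473.70 → $80,500; Granite Plaza 6,880.65 → $6,900; Bellamy Pavilion 375,145.04 → $375,100; South Interchange 58,036.79 → $58,000; East Overpass 12,863.83 → $12,900.

Lakeview Reservoir: $80,500; Hillcrest Terminal: $58,700; Granite Plaza: $6,900; Bellamy Pavilion: $375,100; South Interchange: $58,000; East Overpass: $12,900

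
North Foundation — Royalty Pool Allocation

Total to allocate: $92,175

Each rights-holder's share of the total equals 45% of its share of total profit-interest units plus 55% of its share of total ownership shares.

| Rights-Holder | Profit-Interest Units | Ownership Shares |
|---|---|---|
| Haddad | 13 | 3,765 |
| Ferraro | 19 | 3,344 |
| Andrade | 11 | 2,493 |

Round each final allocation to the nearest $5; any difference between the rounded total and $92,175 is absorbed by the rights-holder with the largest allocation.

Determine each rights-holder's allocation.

Profit-interest units total 43; ownership shares total 9,602.
Blended shares (45% profit-interest units + 55% ownership shares): Haddad 0.3517; Ferraro 0.3904; Andrade 0.2579.
Proportional shares: Haddad 32,418.38; Ferraro 35,983.34; Andrade 23,773.28.
Rounded to nearest $5: Haddad $32,420; Ferraro $35,985; Andrade $23,775. Sum = $92,180.
Difference $92,175 − $92,180 = −$5 applied to largest allocation (Ferraro): Ferraro becomes $35,980.

Haddad: $32,420 | Ferraro: $35,980 | Andrade: $23,775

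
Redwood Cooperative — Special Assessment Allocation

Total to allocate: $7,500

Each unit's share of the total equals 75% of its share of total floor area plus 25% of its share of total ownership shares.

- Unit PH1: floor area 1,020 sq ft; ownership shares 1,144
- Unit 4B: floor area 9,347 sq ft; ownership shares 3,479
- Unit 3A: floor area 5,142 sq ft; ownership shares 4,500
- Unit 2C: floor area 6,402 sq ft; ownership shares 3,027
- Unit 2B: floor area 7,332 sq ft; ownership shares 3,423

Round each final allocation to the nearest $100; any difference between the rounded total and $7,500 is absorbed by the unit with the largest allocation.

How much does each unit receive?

Unit PH1: $300 · Unit 4B: $2,300 · Unit 3A: $1,500 · Unit 2C: $1,600 · Unit 2B: $1,800

Totals — floor area 29,243, ownership shares 15,573.
Composite weights (75% floor area + 25% ownership shares): Unit PH1 0.0445; Unit 4B 0.2956; Unit 3A 0.2041; Unit 2C 0.2128; Unit 2B 0.2430.
Proportional shares: Unit PH1 333.94; Unit 4B 2,216.80; Unit 3A 1,530.89; Unit 2C 1,595.90; Unit 2B 1,822.47.
After rounding ($100): Unit PH1 $300; Unit 4B $2,200; Unit 3A $1,500; Unit 2C $1,600; Unit 2B $1,800. Sum = $7,400.
Difference $7,500 − $7,400 = +$100 applied to largest allocation (Unit 4B): Unit 4B becomes $2,300.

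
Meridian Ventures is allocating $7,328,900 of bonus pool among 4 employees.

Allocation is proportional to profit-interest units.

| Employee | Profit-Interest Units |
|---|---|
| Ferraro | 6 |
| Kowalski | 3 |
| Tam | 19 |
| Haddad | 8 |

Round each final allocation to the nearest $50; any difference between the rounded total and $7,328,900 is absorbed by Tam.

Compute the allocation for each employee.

Ferraro: $1,221,500 | Kowalski: $610,750 | Tam: $3,868,000 | Haddad: $1,628,650

Total profit-interest units = 36.
Unrounded shares: Ferraro 6/36 × $7,328,900 = 1,221,483.33; Kowalski 3/36 × $7,328,900 = 610,741.67; Tam 19/36 × $7,328,900 = 3,868,030.56; Haddad 8/36 × $7,328,900 = 1,628,644.44.
Rounded to nearest $50: Ferraro $1,221,500; Kowalski $610,750; Tam $3,868,050; Haddad $1,628,650. Sum = $7,328,950.
Difference $7,328,900 − $7,328,950 = −$50 applied to Tam: Tam becomes $3,868,000.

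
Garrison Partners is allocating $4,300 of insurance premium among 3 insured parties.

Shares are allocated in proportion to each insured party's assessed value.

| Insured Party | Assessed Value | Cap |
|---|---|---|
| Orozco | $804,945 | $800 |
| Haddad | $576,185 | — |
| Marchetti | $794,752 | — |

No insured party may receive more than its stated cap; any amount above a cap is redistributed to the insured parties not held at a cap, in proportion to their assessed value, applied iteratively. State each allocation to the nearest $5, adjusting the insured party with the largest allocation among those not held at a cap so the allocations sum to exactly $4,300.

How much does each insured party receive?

Combined assessed value = 2,175,882.
Pro-rata shares before constraints: Orozco 1,590.74; Haddad 1,138.66; Marchetti 1,570.60.
Held at cap: Orozco ($800); balance $3,500 reallocated over remaining assessed value 1,370,937.
Redistributed shares: Haddad 1,471.00 → $1,470; Marchetti 2,029.00 → $2,030.

Orozco: $800 · Haddad: $1,470 · Marchetti: $2,030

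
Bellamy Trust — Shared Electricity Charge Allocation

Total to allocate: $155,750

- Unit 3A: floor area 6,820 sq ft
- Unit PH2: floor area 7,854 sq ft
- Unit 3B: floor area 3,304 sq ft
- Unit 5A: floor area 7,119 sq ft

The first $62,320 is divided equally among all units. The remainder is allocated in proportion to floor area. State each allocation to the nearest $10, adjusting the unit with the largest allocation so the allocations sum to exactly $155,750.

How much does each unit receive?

Equal tier: $62,320 ÷ 4 = $15,580 apiece.
Remainder $93,430 by floor area (total 25,097): Unit 3A 25,389.19 → $25,390; Unit PH2 29,238.52 → $29,240; Unit 3B 12,299.98 → $12,300; Unit 5A 26,502.30 → $26,500.
Totals: Unit 3A $15,580 + $25,390 = $40,970; Unit PH2 $15,580 + $29,240 = $44,820; Unit 3B $15,580 + $12,300 = $27,880; Unit 5A $15,580 + $26,500 = $42,080.

Unit 3A: $40,970; Unit PH2: $44,820; Unit 3B: $27,880; Unit 5A: $42,080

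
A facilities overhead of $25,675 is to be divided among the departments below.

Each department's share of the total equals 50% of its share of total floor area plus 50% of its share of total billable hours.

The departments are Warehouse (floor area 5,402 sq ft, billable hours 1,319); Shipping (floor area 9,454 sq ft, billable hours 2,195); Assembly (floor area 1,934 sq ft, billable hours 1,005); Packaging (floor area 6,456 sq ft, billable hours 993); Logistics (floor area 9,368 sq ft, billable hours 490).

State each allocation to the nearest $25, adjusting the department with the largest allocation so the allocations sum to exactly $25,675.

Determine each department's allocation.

Floor area total 32,614; billable hours total 6,002.
Composite weights (50% floor area + 50% billable hours): Warehouse 0.1927; Shipping 0.3278; Assembly 0.1134; Packaging 0.1817; Logistics 0.1844.
Unrounded shares: Warehouse 4,947.50; Shipping 8,416.10; Assembly 2,910.82; Packaging 4,665.10; Logistics 4,735.47.
Rounded to nearest $25: Warehouse $4,950; Shipping $8,425; Assembly $2,900; Packaging $4,675; Logistics $4,725. Sum = $25,675.
Rounded total matches; no reconciliation needed.

Warehouse: $4,950; Shipping: $8,425; Assembly: $2,900; Packaging: $4,675; Logistics: $4,725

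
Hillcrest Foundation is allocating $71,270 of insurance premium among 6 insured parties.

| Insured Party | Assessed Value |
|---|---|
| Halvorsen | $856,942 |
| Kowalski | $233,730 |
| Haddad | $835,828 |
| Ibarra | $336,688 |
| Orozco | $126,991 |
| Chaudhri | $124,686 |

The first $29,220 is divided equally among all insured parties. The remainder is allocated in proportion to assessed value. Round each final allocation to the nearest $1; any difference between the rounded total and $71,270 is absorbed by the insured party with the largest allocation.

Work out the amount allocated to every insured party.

Halvorsen: $19,198 · Kowalski: $8,778 · Haddad: $18,846 · Ibarra: $10,500 · Orozco: $6,993 · Chaudhri: $6,955

First tranche $29,220 split equally: $4,870 each.
Remainder $42,050 by assessed value (total 2,514,865): Halvorsen 14,328.57 → $14,329; Kowalski 3,908.10 → $3,908; Haddad 13,975.53 → $13,976; Ibarra 5,629.62 → $5,630; Orozco 2,123.36 → $2,123; Chaudhri 2,084.82 → $2,085.
Rounding difference −$1 on remainder applied to Halvorsen.
Totals: Halvorsen $4,870 + $14,328 = $19,198; Kowalski $4,870 + $3,908 = $8,778; Haddad $4,870 + $13,976 = $18,846; Ibarra $4,870 + $5,630 = $10,500; Orozco $4,870 + $2,123 = $6,993; Chaudhri $4,870 + $2,085 = $6,955.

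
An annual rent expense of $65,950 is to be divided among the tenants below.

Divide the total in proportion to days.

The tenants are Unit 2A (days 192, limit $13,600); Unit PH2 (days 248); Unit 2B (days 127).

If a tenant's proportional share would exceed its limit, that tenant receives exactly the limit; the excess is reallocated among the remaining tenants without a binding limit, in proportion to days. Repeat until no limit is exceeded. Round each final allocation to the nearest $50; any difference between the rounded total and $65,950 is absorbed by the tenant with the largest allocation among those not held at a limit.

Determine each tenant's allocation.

Days total: 567.
Pro-rata shares before constraints: Unit 2A 22,332.28; Unit PH2 28,845.86; Unit 2B 14,771.87.
Cap binds for Unit 2A ($13,600); remaining pool $52,350 reallocated over remaining days 375.
Remaining shares: Unit PH2 34,620.80 → $34,600; Unit 2B 17,729.20 → $17,750.

Unit 2A: $13,600 · Unit PH2: $34,600 · Unit 2B: $17,750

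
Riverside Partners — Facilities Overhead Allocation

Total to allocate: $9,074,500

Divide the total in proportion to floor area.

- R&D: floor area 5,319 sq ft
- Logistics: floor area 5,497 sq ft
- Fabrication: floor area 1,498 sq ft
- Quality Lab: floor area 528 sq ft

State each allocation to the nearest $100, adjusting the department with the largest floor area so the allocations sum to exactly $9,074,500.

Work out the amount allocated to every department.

Floor area total: 12,842.
Proportional shares: R&D 5,319/12,842 × $9,074,500 = 3,758,547.38; Logistics 5,497/12,842 × $9,074,500 = 3,884,326.94; Fabrication 1,498/12,842 × $9,074,500 = 1,058,526.79; Quality Lab 528/12,842 × $9,074,500 = 373,098.89.
After rounding ($100): R&D $3,758,500; Logistics $3,884,300; Fabrication $1,058,500; Quality Lab $373,100. Sum = $9,074,400.
Difference $9,074,500 − $9,074,400 = +$100 applied to largest floor area (Logistics): Logistics becomes $3,884,400.

R&D: $3,758,500 | Logistics: $3,884,400 | Fabrication: $1,058,500 | Quality Lab: $373,100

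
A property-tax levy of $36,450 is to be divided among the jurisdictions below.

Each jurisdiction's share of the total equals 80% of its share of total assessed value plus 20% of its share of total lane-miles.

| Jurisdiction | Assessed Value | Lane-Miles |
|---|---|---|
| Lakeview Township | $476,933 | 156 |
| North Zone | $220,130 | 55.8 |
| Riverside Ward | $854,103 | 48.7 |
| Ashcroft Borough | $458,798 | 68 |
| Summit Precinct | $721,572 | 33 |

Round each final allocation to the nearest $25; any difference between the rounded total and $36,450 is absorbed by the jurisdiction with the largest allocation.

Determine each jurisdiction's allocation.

Lakeview Township: $8,225 · North Zone: $3,475 · Riverside Ward: $10,100 · Ashcroft Borough: $6,275 · Summit Precinct: $8,375

Assessed value total 2,731,536; lane-miles total 361.5.
Blended shares (80% assessed value + 20% lane-miles): Lakeview Township 0.2260; North Zone 0.0953; Riverside Ward 0.2771; Ashcroft Borough 0.1720; Summit Precinct 0.2296.
Proportional shares: Lakeview Township 8,237.30; North Zone 3,475.22; Riverside Ward 10,099.90; Ashcroft Borough 6,269.10; Summit Precinct 8,368.48.
After rounding ($25): Lakeview Township $8,225; North Zone $3,475; Riverside Ward $10,100; Ashcroft Borough $6,275; Summit Precinct $8,375. Sum = $36,450.
No rounding difference to absorb.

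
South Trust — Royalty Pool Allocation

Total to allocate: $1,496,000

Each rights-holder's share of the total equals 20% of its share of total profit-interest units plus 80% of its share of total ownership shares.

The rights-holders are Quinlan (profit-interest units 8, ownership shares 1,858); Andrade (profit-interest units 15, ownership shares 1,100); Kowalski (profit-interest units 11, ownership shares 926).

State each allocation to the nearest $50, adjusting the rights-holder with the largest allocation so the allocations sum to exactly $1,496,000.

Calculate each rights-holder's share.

Profit-interest units total 34; ownership shares total 3,884.
Combined weights (20% profit-interest units + 80% ownership shares): Quinlan 0.4298; Andrade 0.3148; Kowalski 0.2554.
Unrounded shares: Quinlan 642,916.58; Andrade 470,949.54; Kowalski 382,133.88.
Rounded to nearest $50: Quinlan $642,900; Andrade $470,950; Kowalski $382,150. Sum = $1,496,000.
Sum already equals the total — no adjustment.

Quinlan: $642,900 · Andrade: $470,950 · Kowalski: $382,150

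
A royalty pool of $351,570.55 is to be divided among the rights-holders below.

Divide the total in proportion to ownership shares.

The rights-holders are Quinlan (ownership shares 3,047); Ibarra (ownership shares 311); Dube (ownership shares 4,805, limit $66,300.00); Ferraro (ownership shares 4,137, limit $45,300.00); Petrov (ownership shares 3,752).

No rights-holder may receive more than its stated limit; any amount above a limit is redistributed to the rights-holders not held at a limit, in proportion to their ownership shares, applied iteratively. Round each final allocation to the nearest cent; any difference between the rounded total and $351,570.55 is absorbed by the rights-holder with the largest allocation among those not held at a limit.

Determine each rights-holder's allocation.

Quinlan: $102,839.70; Ibarra: $10,496.60; Dube: $66,300.00; Ferraro: $45,300.00; Petrov: $126,634.25

Ownership shares total: 16,052.
Pro-rata shares before constraints: Quinlan 66,735.3268; Ibarra 6,811.5151; Dube 105,239.0040; Ferraro 90,608.4828; Petrov 82,176.2213.
Capped: Dube ($66,300.00), Ferraro ($45,300.00); residual $239,970.55 reallocated over remaining ownership shares 7,110.
Redistributed shares: Quinlan 102,839.6998 → $102,839.70; Ibarra 10,496.6021 → $10,496.60; Petrov 126,634.2480 → $126,634.25.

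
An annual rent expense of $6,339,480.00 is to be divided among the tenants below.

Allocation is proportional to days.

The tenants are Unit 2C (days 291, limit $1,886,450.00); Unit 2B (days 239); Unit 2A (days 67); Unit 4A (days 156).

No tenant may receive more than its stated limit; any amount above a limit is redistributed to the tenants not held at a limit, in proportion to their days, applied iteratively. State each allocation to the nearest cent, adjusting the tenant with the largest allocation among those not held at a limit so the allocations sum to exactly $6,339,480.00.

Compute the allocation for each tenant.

Unit 2C: $1,886,450.00 · Unit 2B: $2,303,623.74 · Unit 2A: $645,785.74 · Unit 4A: $1,503,620.52

Sum of days: 753.
Unconstrained shares: Unit 2C 2,449,918.5657; Unit 2B 2,012,132.4303; Unit 2A 564,070.5976; Unit 4A 1,313,358.4064.
Cap binds for Unit 2C ($1,886,450.00); residual $4,453,030.00 reallocated over remaining days 462.
Redistributed shares: Unit 2B 2,303,623.7446 → $2,303,623.74; Unit 2A 645,785.7359 → $645,785.74; Unit 4A 1,503,620.5195 → $1,503,620.52.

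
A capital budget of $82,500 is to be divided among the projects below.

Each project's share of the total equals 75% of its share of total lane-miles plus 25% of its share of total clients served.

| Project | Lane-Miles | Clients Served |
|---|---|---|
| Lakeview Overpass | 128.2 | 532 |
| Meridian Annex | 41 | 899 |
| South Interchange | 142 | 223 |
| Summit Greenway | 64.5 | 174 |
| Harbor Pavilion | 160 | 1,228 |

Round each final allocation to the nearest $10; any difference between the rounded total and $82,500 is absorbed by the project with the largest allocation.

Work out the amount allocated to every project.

Lakeview Overpass: $18,400 | Meridian Annex: $10,800 | South Interchange: $17,910 | Summit Greenway: $8,620 | Harbor Pavilion: $26,770

Totals — lane-miles 535.7, clients served 3,056.
Combined weights (75% lane-miles + 25% clients served): Lakeview Overpass 0.2230; Meridian Annex 0.1309; South Interchange 0.2170; Summit Greenway 0.1045; Harbor Pavilion 0.3245.
Proportional shares: Lakeview Overpass 18,397.97; Meridian Annex 10,802.99; South Interchange 17,906.47; Summit Greenway 8,624.28; Harbor Pavilion 26,768.29.
Rounded to nearest $10: Lakeview Overpass $18,400; Meridian Annex $10,800; South Interchange $17,910; Summit Greenway $8,620; Harbor Pavilion $26,770. Sum = $82,500.
Sum already equals the total — no adjustment.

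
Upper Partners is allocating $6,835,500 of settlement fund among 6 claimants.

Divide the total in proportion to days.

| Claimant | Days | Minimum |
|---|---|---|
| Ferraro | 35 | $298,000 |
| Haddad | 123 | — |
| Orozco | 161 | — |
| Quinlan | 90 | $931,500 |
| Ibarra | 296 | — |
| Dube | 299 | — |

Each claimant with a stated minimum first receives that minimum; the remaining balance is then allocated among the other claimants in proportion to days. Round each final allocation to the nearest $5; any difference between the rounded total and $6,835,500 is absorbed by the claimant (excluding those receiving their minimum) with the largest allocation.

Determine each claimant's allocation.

Ferraro: $298,000 | Haddad: $784,455 | Orozco: $1,026,810 | Quinlan: $931,500 | Ibarra: $1,887,800 | Dube: $1,906,935

Minimums first: Ferraro $298,000; Quinlan $931,500. Remaining pool $5,606,000.
Remaining pool split over remaining days 879: Haddad 784,457.34 → $784,455; Orozco 1,026,810.01 → $1,026,810; Ibarra 1,887,799.77 → $1,887,800; Dube 1,906,932.88 → $1,906,935.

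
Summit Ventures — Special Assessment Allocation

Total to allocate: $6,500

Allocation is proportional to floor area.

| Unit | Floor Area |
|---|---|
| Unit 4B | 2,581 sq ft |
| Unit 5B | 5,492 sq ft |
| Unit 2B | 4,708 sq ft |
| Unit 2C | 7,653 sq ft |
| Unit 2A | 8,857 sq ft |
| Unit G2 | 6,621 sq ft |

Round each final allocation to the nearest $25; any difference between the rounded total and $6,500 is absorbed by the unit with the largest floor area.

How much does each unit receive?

Unit 4B: $475 · Unit 5B: $1,000 · Unit 2B: $850 · Unit 2C: $1,375 · Unit 2A: $1,600 · Unit G2: $1,200

Floor area total: 2,581 + 5,492 + 4,708 + 7,653 + 8,857 + 6,621 = 35,912.
Raw shares: Unit 4B 467.16; Unit 5B 994.04; Unit 2B 852.14; Unit 2C 1,385.18; Unit 2A 1,603.10; Unit G2 1,198.39.
Rounded to nearest $25: Unit 4B $475; Unit 5B $1,000; Unit 2B $850; Unit 2C $1,375; Unit 2A $1,600; Unit G2 $1,200. Sum = $6,500.
Sum already equals the total — no adjustment.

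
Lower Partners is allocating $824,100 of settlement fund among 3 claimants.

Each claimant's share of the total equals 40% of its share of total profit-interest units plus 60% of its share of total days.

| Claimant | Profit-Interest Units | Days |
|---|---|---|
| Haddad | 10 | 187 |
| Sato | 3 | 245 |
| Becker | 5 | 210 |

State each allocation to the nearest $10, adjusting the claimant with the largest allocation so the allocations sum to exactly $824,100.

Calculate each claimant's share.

Totals — profit-interest units 18, days 642.
Blended shares (40% profit-interest units + 60% days): Haddad 0.3970; Sato 0.2956; Becker 0.3074.
Unrounded shares: Haddad 327,158.29; Sato 243,635.79; Becker 253,305.92.
At nearest $10: Haddad $327,160; Sato $243,640; Becker $253,310. Sum = $824,110.
Difference $824,100 − $824,110 = −$10 applied to largest allocation (Haddad): Haddad becomes $327,150.

Haddad: $327,150 · Sato: $243,640 · Becker: $253,310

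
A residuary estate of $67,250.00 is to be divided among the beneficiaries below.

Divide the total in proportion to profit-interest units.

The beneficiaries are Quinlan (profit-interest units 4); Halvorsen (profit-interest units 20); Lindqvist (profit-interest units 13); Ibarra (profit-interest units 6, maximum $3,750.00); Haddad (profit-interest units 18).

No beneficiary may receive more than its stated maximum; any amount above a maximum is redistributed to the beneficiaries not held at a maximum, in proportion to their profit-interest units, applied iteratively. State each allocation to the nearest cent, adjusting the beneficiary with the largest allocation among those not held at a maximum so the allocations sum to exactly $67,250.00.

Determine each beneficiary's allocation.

Quinlan: $4,618.18 · Halvorsen: $23,090.91 · Lindqvist: $15,009.09 · Ibarra: $3,750.00 · Haddad: $20,781.82

Profit-interest units total: 61.
Pro-rata shares before constraints: Quinlan 4,409.8361; Halvorsen 22,049.1803; Lindqvist 14,331.9672; Ibarra 6,614.7541; Haddad 19,844.2623.
Capped: Ibarra ($3,750.00); balance $63,500.00 reallocated over remaining profit-interest units 55.
Remaining shares: Quinlan 4,618.1818 → $4,618.18; Halvorsen 23,090.9091 → $23,090.91; Lindqvist 15,009.0909 → $15,009.09; Haddad 20,781.8182 → $20,781.82.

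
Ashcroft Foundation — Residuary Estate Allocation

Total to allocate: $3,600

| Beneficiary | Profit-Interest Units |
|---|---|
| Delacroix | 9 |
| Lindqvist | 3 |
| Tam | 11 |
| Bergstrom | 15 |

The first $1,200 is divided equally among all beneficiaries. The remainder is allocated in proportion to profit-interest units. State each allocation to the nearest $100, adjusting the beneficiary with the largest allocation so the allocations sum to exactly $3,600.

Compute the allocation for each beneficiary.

First tranche $1,200 split equally: $300 each.
Remainder $2,400 by profit-interest units (total 38): Delacroix 568.42 → $600; Lindqvist 189.47 → $200; Tam 694.74 → $700; Bergstrom 947.37 → $900.
Totals: Delacroix $300 + $600 = $900; Lindqvist $300 + $200 = $500; Tam $300 + $700 = $1,000; Bergstrom $300 + $900 = $1,200.

Delacroix: $900 · Lindqvist: $500 · Tam: $1,000 · Bergstrom: $1,200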